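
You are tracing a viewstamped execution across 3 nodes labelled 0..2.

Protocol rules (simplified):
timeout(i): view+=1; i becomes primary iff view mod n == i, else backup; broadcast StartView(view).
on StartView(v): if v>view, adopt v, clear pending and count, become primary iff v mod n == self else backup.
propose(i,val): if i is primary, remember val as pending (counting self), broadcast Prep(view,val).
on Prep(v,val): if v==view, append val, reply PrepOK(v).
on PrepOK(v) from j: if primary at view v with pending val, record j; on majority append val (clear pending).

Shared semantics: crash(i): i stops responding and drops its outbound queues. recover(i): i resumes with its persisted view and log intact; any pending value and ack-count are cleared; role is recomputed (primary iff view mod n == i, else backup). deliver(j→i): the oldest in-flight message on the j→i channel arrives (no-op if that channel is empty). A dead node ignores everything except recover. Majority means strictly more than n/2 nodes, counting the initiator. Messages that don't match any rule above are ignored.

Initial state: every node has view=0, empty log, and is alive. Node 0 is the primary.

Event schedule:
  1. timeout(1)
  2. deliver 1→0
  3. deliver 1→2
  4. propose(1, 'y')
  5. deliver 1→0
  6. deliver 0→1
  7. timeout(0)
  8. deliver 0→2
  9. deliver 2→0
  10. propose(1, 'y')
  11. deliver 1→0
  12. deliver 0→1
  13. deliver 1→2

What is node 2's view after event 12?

2

[1] timeout(1) → N1(prim v1 [-])
[2] deliver 1→0 → N0(back v1 [-])
[3] deliver 1→2 → N2(back v1 [-])
[4] propose(1,'y') → ∅
[5] deliver 1→0 → N0(back v1 [y])
[6] deliver 0→1 → N1(prim v1 [y])
[7] timeout(0) → N0(back v2 [y])
[8] deliver 0→2 → N2(prim v2 [-])
[9] deliver 2→0 → ∅
[10] propose(1,'y') → ∅
[11] deliver 1→0 → ∅
[12] deliver 0→1 → N1(back v2 [y])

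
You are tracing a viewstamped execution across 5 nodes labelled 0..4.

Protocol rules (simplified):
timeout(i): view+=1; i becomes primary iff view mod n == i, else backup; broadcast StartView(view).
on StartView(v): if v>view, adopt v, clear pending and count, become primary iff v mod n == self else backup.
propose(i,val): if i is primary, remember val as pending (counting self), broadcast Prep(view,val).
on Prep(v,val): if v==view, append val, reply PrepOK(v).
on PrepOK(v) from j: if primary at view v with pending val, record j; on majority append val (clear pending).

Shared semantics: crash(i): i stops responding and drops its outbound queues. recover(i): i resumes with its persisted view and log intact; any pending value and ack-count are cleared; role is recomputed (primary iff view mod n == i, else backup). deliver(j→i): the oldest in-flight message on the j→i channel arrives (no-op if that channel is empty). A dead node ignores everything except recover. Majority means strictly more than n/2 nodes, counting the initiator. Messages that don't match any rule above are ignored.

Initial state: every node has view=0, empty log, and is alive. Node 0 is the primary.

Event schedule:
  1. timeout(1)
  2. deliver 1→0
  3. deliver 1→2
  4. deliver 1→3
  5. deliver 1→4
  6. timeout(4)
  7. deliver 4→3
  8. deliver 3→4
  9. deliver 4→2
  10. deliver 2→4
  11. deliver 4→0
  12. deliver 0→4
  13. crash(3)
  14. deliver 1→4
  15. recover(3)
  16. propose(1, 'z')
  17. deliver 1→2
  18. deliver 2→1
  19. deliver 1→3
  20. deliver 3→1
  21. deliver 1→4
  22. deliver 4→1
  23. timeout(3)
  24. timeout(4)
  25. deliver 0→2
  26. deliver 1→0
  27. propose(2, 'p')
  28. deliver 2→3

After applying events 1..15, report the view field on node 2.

2

e1 timeout(1): 1[prim,v=1,-]
e2 deliver 1→0: 0[back,v=1,-]
e3 deliver 1→2: 2[back,v=1,-]
e4 deliver 1→3: 3[back,v=1,-]
e5 deliver 1→4: 4[back,v=1,-]
e6 timeout(4): 4[back,v=2,-]
e7 deliver 4→3: 3[back,v=2,-]
e8 deliver 3→4: ·
e9 deliver 4→2: 2[prim,v=2,-]
e10 deliver 2→4: ·
e11 deliver 4→0: 0[back,v=2,-]
e12 deliver 0→4: ·
e13 crash(3): 3[✗back,v=2,-]
e14 deliver 1→4: ·
e15 recover(3): 3[back,v=2,-]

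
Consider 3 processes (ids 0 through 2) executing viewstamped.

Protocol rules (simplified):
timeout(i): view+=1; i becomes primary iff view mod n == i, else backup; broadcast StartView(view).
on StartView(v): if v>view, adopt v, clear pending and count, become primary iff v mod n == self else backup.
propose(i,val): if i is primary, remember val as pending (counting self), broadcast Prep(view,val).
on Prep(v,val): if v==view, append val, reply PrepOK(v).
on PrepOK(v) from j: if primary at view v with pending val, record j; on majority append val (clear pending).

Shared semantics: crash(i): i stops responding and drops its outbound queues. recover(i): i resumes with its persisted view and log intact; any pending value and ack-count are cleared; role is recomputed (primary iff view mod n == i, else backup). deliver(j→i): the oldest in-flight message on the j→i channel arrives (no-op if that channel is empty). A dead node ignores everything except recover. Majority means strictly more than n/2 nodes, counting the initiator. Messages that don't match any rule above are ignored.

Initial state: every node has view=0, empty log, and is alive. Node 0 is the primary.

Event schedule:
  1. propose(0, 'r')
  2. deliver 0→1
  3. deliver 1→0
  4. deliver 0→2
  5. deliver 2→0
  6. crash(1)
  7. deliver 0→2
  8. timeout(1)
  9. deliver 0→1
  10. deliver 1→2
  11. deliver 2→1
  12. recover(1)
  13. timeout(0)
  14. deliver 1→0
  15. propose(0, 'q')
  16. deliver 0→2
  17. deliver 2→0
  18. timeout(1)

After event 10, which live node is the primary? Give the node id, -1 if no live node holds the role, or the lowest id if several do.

0

[1] propose(0,'r') → ∅
[2] deliver 0→1 → N1(back v0 [r])
[3] deliver 1→0 → N0(prim v0 [r])
[4] deliver 0→2 → N2(back v0 [r])
[5] deliver 2→0 → ∅
[6] crash(1) → N1(✗back v0 [r])
[7] deliver 0→2 → ∅
[8] timeout(1) → ∅
[9] deliver 0→1 → ∅
[10] deliver 1→2 → ∅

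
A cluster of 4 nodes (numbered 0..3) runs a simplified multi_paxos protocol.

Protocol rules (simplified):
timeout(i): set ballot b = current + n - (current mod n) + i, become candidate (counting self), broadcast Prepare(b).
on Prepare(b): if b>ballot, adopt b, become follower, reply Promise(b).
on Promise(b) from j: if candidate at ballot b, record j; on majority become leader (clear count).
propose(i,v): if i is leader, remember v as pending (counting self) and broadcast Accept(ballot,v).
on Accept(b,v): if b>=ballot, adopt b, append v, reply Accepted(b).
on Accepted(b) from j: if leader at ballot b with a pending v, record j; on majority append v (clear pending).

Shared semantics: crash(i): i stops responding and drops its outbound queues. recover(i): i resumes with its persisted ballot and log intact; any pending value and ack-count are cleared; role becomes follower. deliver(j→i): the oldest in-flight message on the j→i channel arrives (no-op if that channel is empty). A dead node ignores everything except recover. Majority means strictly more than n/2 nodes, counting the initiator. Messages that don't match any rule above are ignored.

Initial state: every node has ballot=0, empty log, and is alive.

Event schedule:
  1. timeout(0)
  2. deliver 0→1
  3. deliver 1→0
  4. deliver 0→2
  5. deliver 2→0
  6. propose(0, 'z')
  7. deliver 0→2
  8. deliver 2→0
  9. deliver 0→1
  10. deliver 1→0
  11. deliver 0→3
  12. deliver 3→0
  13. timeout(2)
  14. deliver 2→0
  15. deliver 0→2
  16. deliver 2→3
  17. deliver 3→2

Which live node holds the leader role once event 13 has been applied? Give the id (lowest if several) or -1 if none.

after 1 — timeout(0): n0:cand/b4/[-]
after 2 — deliver 0→1: n1:foll/b4/[-]
after 3 — deliver 1→0: ·
after 4 — deliver 0→2: n2:foll/b4/[-]
after 5 — deliver 2→0: n0:lead/b4/[-]
after 6 — propose(0,'z'): ·
after 7 — deliver 0→2: n2:foll/b4/[z]
after 8 — deliver 2→0: ·
after 9 — deliver 0→1: n1:foll/b4/[z]
after 10 — deliver 1→0: n0:lead/b4/[z]
after 11 — deliver 0→3: n3:foll/b4/[-]
after 12 — deliver 3→0: ·
after 13 — timeout(2): n2:cand/b10/[z]

0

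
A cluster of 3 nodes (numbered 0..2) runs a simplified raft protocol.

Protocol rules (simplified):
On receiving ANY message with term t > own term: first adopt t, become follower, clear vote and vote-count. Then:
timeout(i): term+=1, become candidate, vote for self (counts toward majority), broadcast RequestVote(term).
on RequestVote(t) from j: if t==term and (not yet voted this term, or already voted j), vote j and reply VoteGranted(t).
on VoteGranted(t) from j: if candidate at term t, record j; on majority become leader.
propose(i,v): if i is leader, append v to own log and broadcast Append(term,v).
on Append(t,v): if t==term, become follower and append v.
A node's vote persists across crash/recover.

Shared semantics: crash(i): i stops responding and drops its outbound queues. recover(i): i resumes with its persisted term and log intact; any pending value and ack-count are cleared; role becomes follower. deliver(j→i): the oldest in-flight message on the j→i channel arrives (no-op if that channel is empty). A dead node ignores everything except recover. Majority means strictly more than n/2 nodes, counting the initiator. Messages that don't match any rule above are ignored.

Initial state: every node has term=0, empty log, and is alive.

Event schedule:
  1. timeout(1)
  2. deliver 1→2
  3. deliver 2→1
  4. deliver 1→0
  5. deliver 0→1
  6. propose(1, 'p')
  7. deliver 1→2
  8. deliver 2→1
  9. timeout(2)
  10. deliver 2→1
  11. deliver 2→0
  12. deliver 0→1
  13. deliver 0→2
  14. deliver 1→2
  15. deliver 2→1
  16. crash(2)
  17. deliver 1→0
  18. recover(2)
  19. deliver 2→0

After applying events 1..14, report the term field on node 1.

e1 timeout(1): 1[cand,t=1,-]
e2 deliver 1→2: 2[foll,t=1,-]
e3 deliver 2→1: 1[lead,t=1,-]
e4 deliver 1→0: 0[foll,t=1,-]
e5 deliver 0→1: ·
e6 propose(1,'p'): 1[lead,t=1,p]
e7 deliver 1→2: 2[foll,t=1,p]
e8 deliver 2→1: ·
e9 timeout(2): 2[cand,t=2,p]
e10 deliver 2→1: 1[foll,t=2,p]
e11 deliver 2→0: 0[foll,t=2,-]
e12 deliver 0→1: ·
e13 deliver 0→2: 2[lead,t=2,p]
e14 deliver 1→2: ·

2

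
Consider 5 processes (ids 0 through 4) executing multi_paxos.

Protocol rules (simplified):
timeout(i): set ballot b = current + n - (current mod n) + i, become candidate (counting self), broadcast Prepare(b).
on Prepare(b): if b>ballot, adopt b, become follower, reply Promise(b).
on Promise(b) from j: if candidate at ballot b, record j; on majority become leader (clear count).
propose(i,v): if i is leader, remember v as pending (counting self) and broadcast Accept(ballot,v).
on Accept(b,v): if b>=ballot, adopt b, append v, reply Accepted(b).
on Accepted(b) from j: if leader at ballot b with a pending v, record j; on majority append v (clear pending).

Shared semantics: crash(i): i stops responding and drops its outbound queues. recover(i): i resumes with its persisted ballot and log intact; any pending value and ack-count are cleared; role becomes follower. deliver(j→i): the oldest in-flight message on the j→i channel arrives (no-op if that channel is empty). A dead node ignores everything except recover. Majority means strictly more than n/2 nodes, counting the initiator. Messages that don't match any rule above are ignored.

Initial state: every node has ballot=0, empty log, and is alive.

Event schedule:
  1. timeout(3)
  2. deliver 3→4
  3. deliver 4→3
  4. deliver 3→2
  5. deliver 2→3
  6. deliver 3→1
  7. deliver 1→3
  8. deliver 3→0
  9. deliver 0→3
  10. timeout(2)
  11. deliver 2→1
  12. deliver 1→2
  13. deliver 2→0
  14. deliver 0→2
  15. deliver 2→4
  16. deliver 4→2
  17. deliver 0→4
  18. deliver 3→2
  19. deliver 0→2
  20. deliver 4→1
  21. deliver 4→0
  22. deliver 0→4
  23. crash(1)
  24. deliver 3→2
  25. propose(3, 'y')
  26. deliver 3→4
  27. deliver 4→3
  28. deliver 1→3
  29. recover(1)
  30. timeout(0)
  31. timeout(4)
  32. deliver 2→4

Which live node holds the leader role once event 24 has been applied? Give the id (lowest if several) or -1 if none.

2

after 1 — timeout(3): n3:cand/b8/[-]
after 2 — deliver 3→4: n4:foll/b8/[-]
after 3 — deliver 4→3: ·
after 4 — deliver 3→2: n2:foll/b8/[-]
after 5 — deliver 2→3: n3:lead/b8/[-]
after 6 — deliver 3→1: n1:foll/b8/[-]
after 7 — deliver 1→3: ·
after 8 — deliver 3→0: n0:foll/b8/[-]
after 9 — deliver 0→3: ·
after 10 — timeout(2): n2:cand/b12/[-]
after 11 — deliver 2→1: n1:foll/b12/[-]
after 12 — deliver 1→2: ·
after 13 — deliver 2→0: n0:foll/b12/[-]
after 14 — deliver 0→2: n2:lead/b12/[-]
after 15 — deliver 2→4: n4:foll/b12/[-]
after 16 — deliver 4→2: ·
after 17 — deliver 0→4: ·
after 18 — deliver 3→2: ·
after 19 — deliver 0→2: ·
after 20 — deliver 4→1: ·
after 21 — deliver 4→0: ·
after 22 — deliver 0→4: ·
after 23 — crash(1): n1:✗foll/b12/[-]
after 24 — deliver 3→2: ·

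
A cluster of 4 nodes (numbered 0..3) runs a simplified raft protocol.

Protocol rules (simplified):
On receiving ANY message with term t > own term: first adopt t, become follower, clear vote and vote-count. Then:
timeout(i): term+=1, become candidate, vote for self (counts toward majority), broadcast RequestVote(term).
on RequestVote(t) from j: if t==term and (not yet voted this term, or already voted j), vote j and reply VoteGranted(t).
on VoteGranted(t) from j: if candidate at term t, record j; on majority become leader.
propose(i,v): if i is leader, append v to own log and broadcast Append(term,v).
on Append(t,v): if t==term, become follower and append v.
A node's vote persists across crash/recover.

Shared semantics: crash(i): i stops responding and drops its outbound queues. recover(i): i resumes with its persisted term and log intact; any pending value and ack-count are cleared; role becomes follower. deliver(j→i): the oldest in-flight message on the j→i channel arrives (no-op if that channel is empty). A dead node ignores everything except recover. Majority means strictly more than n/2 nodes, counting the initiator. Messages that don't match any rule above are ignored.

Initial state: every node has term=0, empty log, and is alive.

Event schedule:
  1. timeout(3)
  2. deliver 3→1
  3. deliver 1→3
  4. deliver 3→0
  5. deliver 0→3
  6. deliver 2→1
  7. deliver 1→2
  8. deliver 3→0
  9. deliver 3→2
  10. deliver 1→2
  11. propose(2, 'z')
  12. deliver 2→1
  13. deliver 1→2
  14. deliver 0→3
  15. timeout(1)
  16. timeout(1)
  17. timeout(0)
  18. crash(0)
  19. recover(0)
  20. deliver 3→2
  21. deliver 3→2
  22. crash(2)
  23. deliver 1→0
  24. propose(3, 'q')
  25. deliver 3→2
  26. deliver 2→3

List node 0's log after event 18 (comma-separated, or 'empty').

empty

after 1 — timeout(3): n3:cand/t1/[-]
after 2 — deliver 3→1: n1:foll/t1/[-]
after 3 — deliver 1→3: ·
after 4 — deliver 3→0: n0:foll/t1/[-]
after 5 — deliver 0→3: n3:lead/t1/[-]
after 6 — deliver 2→1: ·
after 7 — deliver 1→2: ·
after 8 — deliver 3→0: ·
after 9 — deliver 3→2: n2:foll/t1/[-]
after 10 — deliver 1→2: ·
after 11 — propose(2,'z'): ·
after 12 — deliver 2→1: ·
after 13 — deliver 1→2: ·
after 14 — deliver 0→3: ·
after 15 — timeout(1): n1:cand/t2/[-]
after 16 — timeout(1): n1:cand/t3/[-]
after 17 — timeout(0): n0:cand/t2/[-]
after 18 — crash(0): n0:✗cand/t2/[-]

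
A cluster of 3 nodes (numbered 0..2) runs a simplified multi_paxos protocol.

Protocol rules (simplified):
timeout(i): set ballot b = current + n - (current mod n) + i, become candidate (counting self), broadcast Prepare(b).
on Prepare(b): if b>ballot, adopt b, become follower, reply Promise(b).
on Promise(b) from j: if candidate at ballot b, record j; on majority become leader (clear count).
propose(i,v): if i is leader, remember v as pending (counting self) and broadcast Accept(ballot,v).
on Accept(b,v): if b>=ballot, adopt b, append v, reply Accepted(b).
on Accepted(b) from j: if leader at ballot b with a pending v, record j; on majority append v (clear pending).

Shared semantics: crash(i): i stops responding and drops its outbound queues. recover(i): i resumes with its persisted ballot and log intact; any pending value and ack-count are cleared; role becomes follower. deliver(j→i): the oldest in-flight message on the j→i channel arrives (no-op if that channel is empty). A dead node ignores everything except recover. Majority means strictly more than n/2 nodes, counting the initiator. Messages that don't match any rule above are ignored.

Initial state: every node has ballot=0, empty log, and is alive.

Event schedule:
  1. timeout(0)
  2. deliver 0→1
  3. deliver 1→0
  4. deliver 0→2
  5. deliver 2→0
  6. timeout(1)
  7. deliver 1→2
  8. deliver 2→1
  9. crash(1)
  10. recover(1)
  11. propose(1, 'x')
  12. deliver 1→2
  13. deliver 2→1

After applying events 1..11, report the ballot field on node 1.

step 1 timeout(0): 0={cand,b=3,log=-}
step 2 deliver 0→1: 1={foll,b=3,log=-}
step 3 deliver 1→0: 0={lead,b=3,log=-}
step 4 deliver 0→2: 2={foll,b=3,log=-}
step 5 deliver 2→0: —
step 6 timeout(1): 1={cand,b=7,log=-}
step 7 deliver 1→2: 2={foll,b=7,log=-}
step 8 deliver 2→1: 1={lead,b=7,log=-}
step 9 crash(1): 1={✗lead,b=7,log=-}
step 10 recover(1): 1={foll,b=7,log=-}
step 11 propose(1,'x'): —

7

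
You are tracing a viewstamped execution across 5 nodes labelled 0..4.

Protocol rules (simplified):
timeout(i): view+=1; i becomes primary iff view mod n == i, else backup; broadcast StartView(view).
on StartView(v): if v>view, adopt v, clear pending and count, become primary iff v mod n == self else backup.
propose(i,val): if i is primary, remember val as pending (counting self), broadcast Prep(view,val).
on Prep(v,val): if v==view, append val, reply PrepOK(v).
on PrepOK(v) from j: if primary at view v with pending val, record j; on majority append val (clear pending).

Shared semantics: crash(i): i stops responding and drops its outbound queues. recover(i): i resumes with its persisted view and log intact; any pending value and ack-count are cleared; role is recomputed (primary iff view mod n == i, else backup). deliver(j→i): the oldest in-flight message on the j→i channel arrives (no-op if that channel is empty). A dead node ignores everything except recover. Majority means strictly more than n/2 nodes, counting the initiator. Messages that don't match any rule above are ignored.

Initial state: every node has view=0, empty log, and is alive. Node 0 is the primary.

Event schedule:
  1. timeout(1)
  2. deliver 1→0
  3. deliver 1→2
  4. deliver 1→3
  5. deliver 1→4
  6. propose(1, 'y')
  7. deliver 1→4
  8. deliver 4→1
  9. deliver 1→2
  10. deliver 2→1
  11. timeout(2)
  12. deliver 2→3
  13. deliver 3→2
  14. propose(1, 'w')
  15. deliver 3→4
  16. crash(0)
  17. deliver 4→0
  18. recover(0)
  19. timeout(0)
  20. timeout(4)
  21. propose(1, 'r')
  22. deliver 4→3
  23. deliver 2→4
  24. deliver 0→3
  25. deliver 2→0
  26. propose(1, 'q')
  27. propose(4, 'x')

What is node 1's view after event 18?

1

after 1 — timeout(1): n1:prim/v1/[-]
after 2 — deliver 1→0: n0:back/v1/[-]
after 3 — deliver 1→2: n2:back/v1/[-]
after 4 — deliver 1→3: n3:back/v1/[-]
after 5 — deliver 1→4: n4:back/v1/[-]
after 6 — propose(1,'y'): ·
after 7 — deliver 1→4: n4:back/v1/[y]
after 8 — deliver 4→1: ·
after 9 — deliver 1→2: n2:back/v1/[y]
after 10 — deliver 2→1: n1:prim/v1/[y]
after 11 — timeout(2): n2:prim/v2/[y]
after 12 — deliver 2→3: n3:back/v2/[-]
after 13 — deliver 3→2: ·
after 14 — propose(1,'w'): ·
after 15 — deliver 3→4: ·
after 16 — crash(0): n0:✗back/v1/[-]
after 17 — deliver 4→0: ·
after 18 — recover(0): n0:back/v1/[-]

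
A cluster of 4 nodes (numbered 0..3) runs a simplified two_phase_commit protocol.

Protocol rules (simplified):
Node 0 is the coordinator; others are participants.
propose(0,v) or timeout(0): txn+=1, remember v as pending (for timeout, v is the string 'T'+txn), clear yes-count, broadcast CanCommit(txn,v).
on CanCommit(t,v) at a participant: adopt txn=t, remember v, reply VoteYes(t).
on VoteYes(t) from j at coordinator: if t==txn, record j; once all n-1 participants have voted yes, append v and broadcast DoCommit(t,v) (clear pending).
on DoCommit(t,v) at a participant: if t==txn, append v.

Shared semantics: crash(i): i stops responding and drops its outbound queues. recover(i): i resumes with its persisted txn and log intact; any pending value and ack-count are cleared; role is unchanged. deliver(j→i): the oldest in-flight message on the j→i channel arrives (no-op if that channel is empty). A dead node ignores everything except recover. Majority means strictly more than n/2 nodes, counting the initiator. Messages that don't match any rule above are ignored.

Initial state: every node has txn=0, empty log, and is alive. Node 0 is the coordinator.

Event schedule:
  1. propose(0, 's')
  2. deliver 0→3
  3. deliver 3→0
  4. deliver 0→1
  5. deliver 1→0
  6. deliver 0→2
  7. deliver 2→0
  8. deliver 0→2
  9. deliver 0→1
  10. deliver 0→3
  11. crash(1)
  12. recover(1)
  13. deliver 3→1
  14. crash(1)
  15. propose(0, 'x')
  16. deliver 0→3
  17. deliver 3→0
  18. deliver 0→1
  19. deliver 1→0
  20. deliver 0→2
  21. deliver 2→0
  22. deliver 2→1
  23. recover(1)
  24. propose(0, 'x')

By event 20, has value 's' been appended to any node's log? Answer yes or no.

[1] propose(0,'s') → N0(coor t1 [-])
[2] deliver 0→3 → N3(part t1 [-])
[3] deliver 3→0 → ∅
[4] deliver 0→1 → N1(part t1 [-])
[5] deliver 1→0 → ∅
[6] deliver 0→2 → N2(part t1 [-])
[7] deliver 2→0 → N0(coor t1 [s])
[8] deliver 0→2 → N2(part t1 [s])
[9] deliver 0→1 → N1(part t1 [s])
[10] deliver 0→3 → N3(part t1 [s])
[11] crash(1) → N1(✗part t1 [s])
[12] recover(1) → N1(part t1 [s])
[13] deliver 3→1 → ∅
[14] crash(1) → N1(✗part t1 [s])
[15] propose(0,'x') → N0(coor t2 [s])
[16] deliver 0→3 → N3(part t2 [s])
[17] deliver 3→0 → ∅
[18] deliver 0→1 → ∅
[19] deliver 1→0 → ∅
[20] deliver 0→2 → N2(part t2 [s])

yes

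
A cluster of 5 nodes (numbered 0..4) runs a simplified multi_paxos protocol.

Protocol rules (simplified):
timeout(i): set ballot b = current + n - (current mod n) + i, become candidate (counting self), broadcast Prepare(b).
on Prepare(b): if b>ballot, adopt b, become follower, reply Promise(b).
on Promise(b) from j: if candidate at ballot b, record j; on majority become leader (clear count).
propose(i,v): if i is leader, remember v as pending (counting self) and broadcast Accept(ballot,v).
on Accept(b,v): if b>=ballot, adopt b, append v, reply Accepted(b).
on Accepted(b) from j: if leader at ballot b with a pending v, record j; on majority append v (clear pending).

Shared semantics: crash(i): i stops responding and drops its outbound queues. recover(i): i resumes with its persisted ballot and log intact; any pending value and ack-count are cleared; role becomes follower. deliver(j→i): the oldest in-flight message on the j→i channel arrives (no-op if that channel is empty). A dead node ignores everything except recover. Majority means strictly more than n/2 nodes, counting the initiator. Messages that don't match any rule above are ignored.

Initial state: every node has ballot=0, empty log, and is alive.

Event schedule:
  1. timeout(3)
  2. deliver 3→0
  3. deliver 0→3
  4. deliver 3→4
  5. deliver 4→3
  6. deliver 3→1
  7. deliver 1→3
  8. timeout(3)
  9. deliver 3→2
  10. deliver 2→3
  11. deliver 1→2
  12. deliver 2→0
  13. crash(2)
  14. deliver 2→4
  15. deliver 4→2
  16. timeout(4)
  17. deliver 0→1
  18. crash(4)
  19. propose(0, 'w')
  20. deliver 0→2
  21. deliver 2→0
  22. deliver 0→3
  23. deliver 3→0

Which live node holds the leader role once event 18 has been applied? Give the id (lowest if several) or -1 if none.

-1

1. timeout(3):  <3:cand b8 ->
2. deliver 3→0:  <0:foll b8 ->
3. deliver 0→3:  nop
4. deliver 3→4:  <4:foll b8 ->
5. deliver 4→3:  <3:lead b8 ->
6. deliver 3→1:  <1:foll b8 ->
7. deliver 1→3:  nop
8. timeout(3):  <3:cand b13 ->
9. deliver 3→2:  <2:foll b8 ->
10. deliver 2→3:  nop
11. deliver 1→2:  nop
12. deliver 2→0:  nop
13. crash(2):  <2:✗foll b8 ->
14. deliver 2→4:  nop
15. deliver 4→2:  nop
16. timeout(4):  <4:cand b14 ->
17. deliver 0→1:  nop
18. crash(4):  <4:✗cand b14 ->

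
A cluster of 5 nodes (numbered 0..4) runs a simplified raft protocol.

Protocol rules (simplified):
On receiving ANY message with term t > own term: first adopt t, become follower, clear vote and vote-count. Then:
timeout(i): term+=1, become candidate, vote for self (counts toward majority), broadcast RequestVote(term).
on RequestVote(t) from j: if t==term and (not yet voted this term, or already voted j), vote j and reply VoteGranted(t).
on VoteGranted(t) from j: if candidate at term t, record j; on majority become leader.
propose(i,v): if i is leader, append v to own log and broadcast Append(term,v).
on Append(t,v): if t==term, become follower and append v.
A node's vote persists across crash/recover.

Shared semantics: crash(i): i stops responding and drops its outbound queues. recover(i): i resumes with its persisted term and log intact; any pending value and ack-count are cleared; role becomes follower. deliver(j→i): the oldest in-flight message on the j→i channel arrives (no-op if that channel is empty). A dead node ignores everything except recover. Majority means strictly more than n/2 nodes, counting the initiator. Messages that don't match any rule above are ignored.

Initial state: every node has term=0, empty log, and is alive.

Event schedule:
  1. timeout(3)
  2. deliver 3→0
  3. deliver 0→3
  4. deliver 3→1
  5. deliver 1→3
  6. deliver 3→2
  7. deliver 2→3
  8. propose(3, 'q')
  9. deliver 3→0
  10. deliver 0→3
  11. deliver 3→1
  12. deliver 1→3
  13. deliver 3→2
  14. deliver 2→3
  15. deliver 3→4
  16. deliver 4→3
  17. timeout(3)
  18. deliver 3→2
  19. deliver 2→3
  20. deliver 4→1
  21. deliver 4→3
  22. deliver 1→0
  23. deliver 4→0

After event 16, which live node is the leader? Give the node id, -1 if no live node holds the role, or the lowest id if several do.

3

step 1 timeout(3): 3={cand,t=1,log=-}
step 2 deliver 3→0: 0={foll,t=1,log=-}
step 3 deliver 0→3: —
step 4 deliver 3→1: 1={foll,t=1,log=-}
step 5 deliver 1→3: 3={lead,t=1,log=-}
step 6 deliver 3→2: 2={foll,t=1,log=-}
step 7 deliver 2→3: —
step 8 propose(3,'q'): 3={lead,t=1,log=q}
step 9 deliver 3→0: 0={foll,t=1,log=q}
step 10 deliver 0→3: —
step 11 deliver 3→1: 1={foll,t=1,log=q}
step 12 deliver 1→3: —
step 13 deliver 3→2: 2={foll,t=1,log=q}
step 14 deliver 2→3: —
step 15 deliver 3→4: 4={foll,t=1,log=-}
step 16 deliver 4→3: —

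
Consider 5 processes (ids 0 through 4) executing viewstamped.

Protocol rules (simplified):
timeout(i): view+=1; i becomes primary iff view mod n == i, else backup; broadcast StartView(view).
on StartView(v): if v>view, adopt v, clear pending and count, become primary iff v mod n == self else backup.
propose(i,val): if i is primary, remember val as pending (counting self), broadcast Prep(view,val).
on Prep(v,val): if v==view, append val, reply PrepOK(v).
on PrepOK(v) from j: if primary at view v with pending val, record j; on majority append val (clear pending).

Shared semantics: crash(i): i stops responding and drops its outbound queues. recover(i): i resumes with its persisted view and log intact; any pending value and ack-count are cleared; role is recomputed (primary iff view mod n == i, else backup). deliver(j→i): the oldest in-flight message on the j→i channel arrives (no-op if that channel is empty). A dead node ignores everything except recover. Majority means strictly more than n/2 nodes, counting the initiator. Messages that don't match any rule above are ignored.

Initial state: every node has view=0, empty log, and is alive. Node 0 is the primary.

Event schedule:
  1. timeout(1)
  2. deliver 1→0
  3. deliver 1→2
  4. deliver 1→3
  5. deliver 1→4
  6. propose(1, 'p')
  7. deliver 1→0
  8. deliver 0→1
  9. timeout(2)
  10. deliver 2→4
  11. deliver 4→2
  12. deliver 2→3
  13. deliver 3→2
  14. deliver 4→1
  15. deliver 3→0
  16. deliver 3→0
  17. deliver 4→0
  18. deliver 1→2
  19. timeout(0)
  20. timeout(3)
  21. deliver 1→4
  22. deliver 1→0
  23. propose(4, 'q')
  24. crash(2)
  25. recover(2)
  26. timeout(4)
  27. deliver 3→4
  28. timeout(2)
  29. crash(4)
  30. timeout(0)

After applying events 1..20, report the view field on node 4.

[1] timeout(1) → N1(prim v1 [-])
[2] deliver 1→0 → N0(back v1 [-])
[3] deliver 1→2 → N2(back v1 [-])
[4] deliver 1→3 → N3(back v1 [-])
[5] deliver 1→4 → N4(back v1 [-])
[6] propose(1,'p') → ∅
[7] deliver 1→0 → N0(back v1 [p])
[8] deliver 0→1 → ∅
[9] timeout(2) → N2(prim v2 [-])
[10] deliver 2→4 → N4(back v2 [-])
[11] deliver 4→2 → ∅
[12] deliver 2→3 → N3(back v2 [-])
[13] deliver 3→2 → ∅
[14] deliver 4→1 → ∅
[15] deliver 3→0 → ∅
[16] deliver 3→0 → ∅
[17] deliver 4→0 → ∅
[18] deliver 1→2 → ∅
[19] timeout(0) → N0(back v2 [p])
[20] timeout(3) → N3(prim v3 [-])

2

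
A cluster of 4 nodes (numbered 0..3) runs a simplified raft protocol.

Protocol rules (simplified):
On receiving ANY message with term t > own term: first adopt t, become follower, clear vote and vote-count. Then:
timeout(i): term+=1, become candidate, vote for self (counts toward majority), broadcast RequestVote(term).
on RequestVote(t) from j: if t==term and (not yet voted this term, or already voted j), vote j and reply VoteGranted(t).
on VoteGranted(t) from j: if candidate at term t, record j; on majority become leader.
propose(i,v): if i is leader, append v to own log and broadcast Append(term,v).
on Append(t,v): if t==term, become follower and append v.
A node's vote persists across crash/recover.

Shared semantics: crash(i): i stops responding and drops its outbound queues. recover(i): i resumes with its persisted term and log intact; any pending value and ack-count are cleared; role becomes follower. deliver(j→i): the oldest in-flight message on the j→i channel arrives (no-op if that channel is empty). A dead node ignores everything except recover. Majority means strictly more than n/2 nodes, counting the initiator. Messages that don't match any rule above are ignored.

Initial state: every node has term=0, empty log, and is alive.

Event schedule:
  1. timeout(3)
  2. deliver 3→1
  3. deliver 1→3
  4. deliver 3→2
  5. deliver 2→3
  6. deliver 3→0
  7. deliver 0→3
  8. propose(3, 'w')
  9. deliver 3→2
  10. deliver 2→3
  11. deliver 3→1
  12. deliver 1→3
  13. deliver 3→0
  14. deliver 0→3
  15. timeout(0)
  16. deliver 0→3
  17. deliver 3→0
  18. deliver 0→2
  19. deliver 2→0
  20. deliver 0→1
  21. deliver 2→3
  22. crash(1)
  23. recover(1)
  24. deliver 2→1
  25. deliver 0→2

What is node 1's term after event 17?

1

[1] timeout(3) → N3(cand t1 [-])
[2] deliver 3→1 → N1(foll t1 [-])
[3] deliver 1→3 → ∅
[4] deliver 3→2 → N2(foll t1 [-])
[5] deliver 2→3 → N3(lead t1 [-])
[6] deliver 3→0 → N0(foll t1 [-])
[7] deliver 0→3 → ∅
[8] propose(3,'w') → N3(lead t1 [w])
[9] deliver 3→2 → N2(foll t1 [w])
[10] deliver 2→3 → ∅
[11] deliver 3→1 → N1(foll t1 [w])
[12] deliver 1→3 → ∅
[13] deliver 3→0 → N0(foll t1 [w])
[14] deliver 0→3 → ∅
[15] timeout(0) → N0(cand t2 [w])
[16] deliver 0→3 → N3(foll t2 [w])
[17] deliver 3→0 → ∅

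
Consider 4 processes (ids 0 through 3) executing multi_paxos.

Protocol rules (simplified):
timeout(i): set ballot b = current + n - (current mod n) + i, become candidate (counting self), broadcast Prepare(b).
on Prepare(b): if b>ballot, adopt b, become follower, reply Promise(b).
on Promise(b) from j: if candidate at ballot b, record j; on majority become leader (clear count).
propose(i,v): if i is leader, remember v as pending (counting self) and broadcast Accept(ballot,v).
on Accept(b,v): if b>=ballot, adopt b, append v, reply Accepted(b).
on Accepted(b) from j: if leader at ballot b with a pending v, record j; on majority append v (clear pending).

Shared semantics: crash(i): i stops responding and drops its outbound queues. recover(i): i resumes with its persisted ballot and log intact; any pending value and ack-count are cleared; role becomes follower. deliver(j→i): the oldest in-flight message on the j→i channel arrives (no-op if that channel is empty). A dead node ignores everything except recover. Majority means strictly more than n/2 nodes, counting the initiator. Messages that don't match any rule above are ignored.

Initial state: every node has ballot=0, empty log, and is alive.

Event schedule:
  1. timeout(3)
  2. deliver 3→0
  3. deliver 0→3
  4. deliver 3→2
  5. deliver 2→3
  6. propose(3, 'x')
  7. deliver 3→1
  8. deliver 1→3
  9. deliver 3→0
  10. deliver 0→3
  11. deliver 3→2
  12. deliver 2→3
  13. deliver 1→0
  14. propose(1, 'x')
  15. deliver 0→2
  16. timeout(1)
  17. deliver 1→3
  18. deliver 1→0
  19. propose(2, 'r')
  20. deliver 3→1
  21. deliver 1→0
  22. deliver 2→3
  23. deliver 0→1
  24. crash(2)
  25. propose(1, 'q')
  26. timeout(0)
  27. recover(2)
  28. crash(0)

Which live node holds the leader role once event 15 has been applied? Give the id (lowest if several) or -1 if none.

[1] timeout(3) → N3(cand b7 [-])
[2] deliver 3→0 → N0(foll b7 [-])
[3] deliver 0→3 → ∅
[4] deliver 3→2 → N2(foll b7 [-])
[5] deliver 2→3 → N3(lead b7 [-])
[6] propose(3,'x') → ∅
[7] deliver 3→1 → N1(foll b7 [-])
[8] deliver 1→3 → ∅
[9] deliver 3→0 → N0(foll b7 [x])
[10] deliver 0→3 → ∅
[11] deliver 3→2 → N2(foll b7 [x])
[12] deliver 2→3 → N3(lead b7 [x])
[13] deliver 1→0 → ∅
[14] propose(1,'x') → ∅
[15] deliver 0→2 → ∅

3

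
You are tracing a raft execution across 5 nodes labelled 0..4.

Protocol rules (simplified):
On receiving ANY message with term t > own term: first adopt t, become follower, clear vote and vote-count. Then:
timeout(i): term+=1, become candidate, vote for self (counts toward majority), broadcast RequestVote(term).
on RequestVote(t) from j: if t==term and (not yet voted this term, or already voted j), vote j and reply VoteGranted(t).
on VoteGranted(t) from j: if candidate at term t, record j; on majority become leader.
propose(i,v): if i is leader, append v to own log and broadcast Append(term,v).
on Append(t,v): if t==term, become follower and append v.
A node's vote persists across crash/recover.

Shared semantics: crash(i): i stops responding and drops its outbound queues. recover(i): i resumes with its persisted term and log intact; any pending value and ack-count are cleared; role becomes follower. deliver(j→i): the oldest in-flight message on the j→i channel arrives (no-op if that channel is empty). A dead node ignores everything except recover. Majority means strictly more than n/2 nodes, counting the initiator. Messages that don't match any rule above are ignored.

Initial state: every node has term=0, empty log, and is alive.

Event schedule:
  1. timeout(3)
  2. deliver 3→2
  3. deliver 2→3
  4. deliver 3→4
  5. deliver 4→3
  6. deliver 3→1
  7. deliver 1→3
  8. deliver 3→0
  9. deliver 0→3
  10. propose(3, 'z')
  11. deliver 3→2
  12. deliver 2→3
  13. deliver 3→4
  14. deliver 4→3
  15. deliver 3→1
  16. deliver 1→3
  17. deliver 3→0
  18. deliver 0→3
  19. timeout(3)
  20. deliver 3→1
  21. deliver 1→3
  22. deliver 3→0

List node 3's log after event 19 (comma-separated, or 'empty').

e1 timeout(3): 3[cand,t=1,-]
e2 deliver 3→2: 2[foll,t=1,-]
e3 deliver 2→3: ·
e4 deliver 3→4: 4[foll,t=1,-]
e5 deliver 4→3: 3[lead,t=1,-]
e6 deliver 3→1: 1[foll,t=1,-]
e7 deliver 1→3: ·
e8 deliver 3→0: 0[foll,t=1,-]
e9 deliver 0→3: ·
e10 propose(3,'z'): 3[lead,t=1,z]
e11 deliver 3→2: 2[foll,t=1,z]
e12 deliver 2→3: ·
e13 deliver 3→4: 4[foll,t=1,z]
e14 deliver 4→3: ·
e15 deliver 3→1: 1[foll,t=1,z]
e16 deliver 1→3: ·
e17 deliver 3→0: 0[foll,t=1,z]
e18 deliver 0→3: ·
e19 timeout(3): 3[cand,t=2,z]

z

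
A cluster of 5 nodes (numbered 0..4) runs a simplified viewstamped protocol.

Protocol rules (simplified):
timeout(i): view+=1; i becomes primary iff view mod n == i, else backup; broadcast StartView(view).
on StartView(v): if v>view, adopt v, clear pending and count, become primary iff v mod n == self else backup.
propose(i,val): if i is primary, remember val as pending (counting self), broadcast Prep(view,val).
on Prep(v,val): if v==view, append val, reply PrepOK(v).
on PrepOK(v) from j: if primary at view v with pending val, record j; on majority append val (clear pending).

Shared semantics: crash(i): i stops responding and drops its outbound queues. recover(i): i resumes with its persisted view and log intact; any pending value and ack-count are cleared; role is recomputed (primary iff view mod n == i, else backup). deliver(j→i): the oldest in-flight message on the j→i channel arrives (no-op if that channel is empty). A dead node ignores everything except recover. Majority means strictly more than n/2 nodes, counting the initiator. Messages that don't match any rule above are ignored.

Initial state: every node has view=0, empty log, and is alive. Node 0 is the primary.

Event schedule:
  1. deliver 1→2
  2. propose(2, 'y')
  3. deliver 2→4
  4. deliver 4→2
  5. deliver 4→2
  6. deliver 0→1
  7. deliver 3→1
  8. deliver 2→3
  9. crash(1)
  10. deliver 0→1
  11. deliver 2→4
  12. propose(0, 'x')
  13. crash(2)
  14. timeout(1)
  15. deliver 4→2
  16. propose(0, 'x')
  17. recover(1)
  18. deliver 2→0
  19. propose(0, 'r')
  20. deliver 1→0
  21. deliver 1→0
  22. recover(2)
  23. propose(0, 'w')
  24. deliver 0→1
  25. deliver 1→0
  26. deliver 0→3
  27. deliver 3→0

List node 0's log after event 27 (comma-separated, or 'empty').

w

e1 deliver 1→2: ·
e2 propose(2,'y'): ·
e3 deliver 2→4: ·
e4 deliver 4→2: ·
e5 deliver 4→2: ·
e6 deliver 0→1: ·
e7 deliver 3→1: ·
e8 deliver 2→3: ·
e9 crash(1): 1[✗back,v=0,-]
e10 deliver 0→1: ·
e11 deliver 2→4: ·
e12 propose(0,'x'): ·
e13 crash(2): 2[✗back,v=0,-]
e14 timeout(1): ·
e15 deliver 4→2: ·
e16 propose(0,'x'): ·
e17 recover(1): 1[back,v=0,-]
e18 deliver 2→0: ·
e19 propose(0,'r'): ·
e20 deliver 1→0: ·
e21 deliver 1→0: ·
e22 recover(2): 2[back,v=0,-]
e23 propose(0,'w'): ·
e24 deliver 0→1: 1[back,v=0,x]
e25 deliver 1→0: ·
e26 deliver 0→3: 3[back,v=0,x]
e27 deliver 3→0: 0[prim,v=0,w]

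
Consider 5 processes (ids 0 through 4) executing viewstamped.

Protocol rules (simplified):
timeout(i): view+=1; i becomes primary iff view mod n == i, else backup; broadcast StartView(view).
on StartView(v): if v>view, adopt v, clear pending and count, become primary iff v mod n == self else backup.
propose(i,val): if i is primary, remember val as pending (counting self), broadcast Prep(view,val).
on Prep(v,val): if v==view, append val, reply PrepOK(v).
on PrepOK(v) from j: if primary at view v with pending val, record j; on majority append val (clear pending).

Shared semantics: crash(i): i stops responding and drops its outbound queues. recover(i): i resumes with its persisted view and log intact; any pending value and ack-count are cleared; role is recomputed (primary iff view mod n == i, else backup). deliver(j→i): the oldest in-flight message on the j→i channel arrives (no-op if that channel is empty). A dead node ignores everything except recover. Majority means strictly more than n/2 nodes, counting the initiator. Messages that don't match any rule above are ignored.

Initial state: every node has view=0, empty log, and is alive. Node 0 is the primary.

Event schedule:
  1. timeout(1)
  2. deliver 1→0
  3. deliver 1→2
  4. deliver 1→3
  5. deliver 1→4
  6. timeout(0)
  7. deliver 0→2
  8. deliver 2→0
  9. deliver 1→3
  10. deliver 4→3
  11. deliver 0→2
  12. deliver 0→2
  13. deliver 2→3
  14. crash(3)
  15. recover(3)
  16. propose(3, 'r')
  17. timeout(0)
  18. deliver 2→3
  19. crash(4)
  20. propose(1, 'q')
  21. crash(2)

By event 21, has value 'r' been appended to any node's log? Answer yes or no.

e1 timeout(1): 1[prim,v=1,-]
e2 deliver 1→0: 0[back,v=1,-]
e3 deliver 1→2: 2[back,v=1,-]
e4 deliver 1→3: 3[back,v=1,-]
e5 deliver 1→4: 4[back,v=1,-]
e6 timeout(0): 0[back,v=2,-]
e7 deliver 0→2: 2[prim,v=2,-]
e8 deliver 2→0: ·
e9 deliver 1→3: ·
e10 deliver 4→3: ·
e11 deliver 0→2: ·
e12 deliver 0→2: ·
e13 deliver 2→3: ·
e14 crash(3): 3[✗back,v=1,-]
e15 recover(3): 3[back,v=1,-]
e16 propose(3,'r'): ·
e17 timeout(0): 0[back,v=3,-]
e18 deliver 2→3: ·
e19 crash(4): 4[✗back,v=1,-]
e20 propose(1,'q'): ·
e21 crash(2): 2[✗prim,v=2,-]

no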